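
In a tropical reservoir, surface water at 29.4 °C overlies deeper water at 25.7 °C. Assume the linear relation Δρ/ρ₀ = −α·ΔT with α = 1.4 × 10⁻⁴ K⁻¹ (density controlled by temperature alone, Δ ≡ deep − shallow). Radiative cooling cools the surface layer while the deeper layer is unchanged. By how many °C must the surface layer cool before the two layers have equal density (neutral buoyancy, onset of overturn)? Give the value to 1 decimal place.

With temperature the only control, equal density requires T_surf′ = T_deep.
T_surf′ = 25.7 °C.
Cooling required: 29.4 − 25.7 = 3.7 °C.

3.7 °C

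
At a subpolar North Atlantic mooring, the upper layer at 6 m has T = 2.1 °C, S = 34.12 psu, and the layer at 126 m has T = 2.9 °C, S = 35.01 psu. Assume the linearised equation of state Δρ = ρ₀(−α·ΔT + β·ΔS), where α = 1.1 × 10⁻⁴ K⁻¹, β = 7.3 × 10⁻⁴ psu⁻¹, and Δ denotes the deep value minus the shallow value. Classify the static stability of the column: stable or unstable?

ΔT = 2.9 − 2.1 = +0.8 K and ΔS = 35.01 − 34.12 = +0.89 psu (deep − shallow).
−αΔT = -8.80 × 10⁻⁵; βΔS = 6.497 × 10⁻⁴; sum Δρ/ρ₀ = 5.617 × 10⁻⁴.
Δρ/ρ₀ > 0, so Δρ > 0: deeper water is denser → statically stable.

stable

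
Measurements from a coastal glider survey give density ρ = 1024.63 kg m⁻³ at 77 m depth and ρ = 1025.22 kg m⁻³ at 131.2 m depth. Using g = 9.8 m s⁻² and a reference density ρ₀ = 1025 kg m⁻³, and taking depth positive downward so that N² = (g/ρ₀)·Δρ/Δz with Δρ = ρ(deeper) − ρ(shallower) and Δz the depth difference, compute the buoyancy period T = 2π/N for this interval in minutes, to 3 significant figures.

Δρ = 1025.22 − 1024.63 = 0.59 kg m⁻³ over Δz = 131.2 − 77 = 54.2 m.
N² = (9.8/1025) × (0.59/54.2) = 1.0408 × 10⁻⁴ s⁻².
N = √(1.0408 × 10⁻⁴) = 0.010202 rad s⁻¹, so T = 2π/N = 615.88 s = 10.265 min ≈ 10.3 min.

10.3 min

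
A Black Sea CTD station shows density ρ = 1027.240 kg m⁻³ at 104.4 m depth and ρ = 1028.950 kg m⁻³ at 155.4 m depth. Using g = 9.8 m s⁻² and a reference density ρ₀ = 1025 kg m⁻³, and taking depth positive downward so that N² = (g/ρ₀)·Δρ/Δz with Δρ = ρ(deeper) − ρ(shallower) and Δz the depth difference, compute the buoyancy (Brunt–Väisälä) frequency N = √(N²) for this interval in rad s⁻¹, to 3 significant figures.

Δρ = 1028.950 − 1027.240 = 1.710 kg m⁻³ over Δz = 155.4 − 104.4 = 51 m.
N² = (9.8/1025) × (1.710/51) = 3.2057 × 10⁻⁴ s⁻².
N = √(3.2057 × 10⁻⁴) = 0.017904 rad s⁻¹ ≈ 0.0179 rad s⁻¹.
Since Δρ > 0 the layer is stably stratified.

0.0179 rad s⁻¹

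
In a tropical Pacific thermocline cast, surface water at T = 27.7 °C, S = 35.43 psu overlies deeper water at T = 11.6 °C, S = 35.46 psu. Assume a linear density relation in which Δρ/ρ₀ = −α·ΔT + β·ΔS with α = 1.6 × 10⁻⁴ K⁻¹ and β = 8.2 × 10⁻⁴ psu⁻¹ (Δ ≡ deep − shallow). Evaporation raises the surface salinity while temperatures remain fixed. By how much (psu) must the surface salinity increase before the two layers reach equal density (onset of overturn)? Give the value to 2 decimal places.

3.17 psu

Neutral buoyancy requires −α(T_deep − T_surf) + β(S_deep − S_surf′) = 0.
S_surf′ = S_deep − (α/β)·ΔT = 35.46 − (1.6 × 10⁻⁴/8.2 × 10⁻⁴)·(-16.1) = 38.6015 psu.
Increase required: 38.6015 − 35.43 = 3.1715 psu.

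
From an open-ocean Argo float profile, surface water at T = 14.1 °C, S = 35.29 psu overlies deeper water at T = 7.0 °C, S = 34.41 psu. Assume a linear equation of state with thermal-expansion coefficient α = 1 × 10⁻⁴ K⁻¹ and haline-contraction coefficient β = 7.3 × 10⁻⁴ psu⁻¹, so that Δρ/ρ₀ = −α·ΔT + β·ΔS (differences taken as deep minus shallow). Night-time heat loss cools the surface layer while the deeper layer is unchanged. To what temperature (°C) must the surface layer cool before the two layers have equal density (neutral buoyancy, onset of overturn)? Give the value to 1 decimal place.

Neutral buoyancy requires Δρ = 0, i.e. −α(T_deep − T_surf′) + β(S_deep − S_surf) = 0.
T_surf′ = T_deep − (β/α)·ΔS = 7.0 − (7.3 × 10⁻⁴/1 × 10⁻⁴)·(-0.88) = 13.424 °C.
Cooling required: 14.1 − (13.424) = 0.676 °C.

13.4 °C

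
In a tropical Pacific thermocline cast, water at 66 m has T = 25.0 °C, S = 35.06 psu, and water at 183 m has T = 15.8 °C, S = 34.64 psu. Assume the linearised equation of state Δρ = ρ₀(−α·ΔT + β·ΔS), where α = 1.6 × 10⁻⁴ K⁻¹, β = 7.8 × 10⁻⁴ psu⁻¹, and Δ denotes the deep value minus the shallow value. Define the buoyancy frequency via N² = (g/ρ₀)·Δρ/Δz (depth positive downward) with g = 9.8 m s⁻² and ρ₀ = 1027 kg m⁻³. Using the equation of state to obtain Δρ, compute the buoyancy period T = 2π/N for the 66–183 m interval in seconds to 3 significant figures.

642 s

ΔT = -9.2 K, ΔS = -0.42 psu (deep − shallow).
Δρ/ρ₀ = −αΔT + βΔS = 1.472 × 10⁻³ − 3.276 × 10⁻⁴ = 1.1444 × 10⁻³, so Δρ ≈ 1.175 kg m⁻³.
N² = (g/ρ₀)·Δρ/Δz = g·(Δρ/ρ₀)/Δz = 9.8 × 1.1444 × 10⁻³ / 117 = 9.5856 × 10⁻⁵ s⁻².
N = √(9.5856 × 10⁻⁵) = 9.7906 × 10⁻³ rad s⁻¹ → T = 2π/N = 641.76 s ≈ 642 s.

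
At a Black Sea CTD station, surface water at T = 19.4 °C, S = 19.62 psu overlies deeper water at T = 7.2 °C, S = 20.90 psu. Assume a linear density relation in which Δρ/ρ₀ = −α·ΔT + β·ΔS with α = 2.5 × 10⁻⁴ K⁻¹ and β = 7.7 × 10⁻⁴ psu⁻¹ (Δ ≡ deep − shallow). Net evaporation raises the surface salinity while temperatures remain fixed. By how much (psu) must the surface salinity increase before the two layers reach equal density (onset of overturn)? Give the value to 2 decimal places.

Neutral buoyancy requires −α(T_deep − T_surf) + β(S_deep − S_surf′) = 0.
S_surf′ = S_deep − (α/β)·ΔT = 20.90 − (2.5 × 10⁻⁴/7.7 × 10⁻⁴)·(-12.2) = 24.8610 psu.
Increase required: 24.8610 − 19.62 = 5.2410 psu.

5.24 psu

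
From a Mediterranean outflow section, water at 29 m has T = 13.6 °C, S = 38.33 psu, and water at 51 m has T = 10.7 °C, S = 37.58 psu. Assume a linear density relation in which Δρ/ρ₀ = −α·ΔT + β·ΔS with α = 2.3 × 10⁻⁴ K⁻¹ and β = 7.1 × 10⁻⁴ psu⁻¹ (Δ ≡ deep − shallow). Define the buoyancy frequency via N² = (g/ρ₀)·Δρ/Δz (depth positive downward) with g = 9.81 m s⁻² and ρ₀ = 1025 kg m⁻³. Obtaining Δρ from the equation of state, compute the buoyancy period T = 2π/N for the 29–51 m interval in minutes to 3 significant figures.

ΔT = -2.9 K, ΔS = -0.75 psu (deep − shallow).
Δρ/ρ₀ = −αΔT + βΔS = 6.67 × 10⁻⁴ − 5.325 × 10⁻⁴ = 1.345 × 10⁻⁴, so Δρ ≈ 0.1379 kg m⁻³.
N² = (g/ρ₀)·Δρ/Δz = g·(Δρ/ρ₀)/Δz = 9.81 × 1.345 × 10⁻⁴ / 22 = 5.9975 × 10⁻⁵ s⁻².
N = √(5.9975 × 10⁻⁵) = 7.7444 × 10⁻³ rad s⁻¹ → T = 2π/N = 811.32 s = 13.522 min ≈ 13.5 min.

13.5 min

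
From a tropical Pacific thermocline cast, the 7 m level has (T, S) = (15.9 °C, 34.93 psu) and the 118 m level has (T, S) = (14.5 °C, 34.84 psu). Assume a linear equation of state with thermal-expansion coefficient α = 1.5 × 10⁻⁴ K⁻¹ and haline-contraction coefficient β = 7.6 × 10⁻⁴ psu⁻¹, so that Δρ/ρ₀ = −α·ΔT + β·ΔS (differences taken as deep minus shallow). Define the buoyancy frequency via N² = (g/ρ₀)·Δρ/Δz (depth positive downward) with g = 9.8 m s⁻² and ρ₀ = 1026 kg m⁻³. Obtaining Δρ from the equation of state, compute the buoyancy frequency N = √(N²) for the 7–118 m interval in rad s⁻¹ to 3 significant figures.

3.54 × 10⁻³ rad s⁻¹

ΔT = -1.4 K, ΔS = -0.09 psu (deep − shallow).
Δρ/ρ₀ = −αΔT + βΔS = 2.10 × 10⁻⁴ − 6.84 × 10⁻⁵ = 1.416 × 10⁻⁴, so Δρ ≈ 0.1453 kg m⁻³.
N² = (g/ρ₀)·Δρ/Δz = g·(Δρ/ρ₀)/Δz = 9.8 × 1.416 × 10⁻⁴ / 111 = 1.2502 × 10⁻⁵ s⁻².
N = √(1.2502 × 10⁻⁵) = 3.5358 × 10⁻³ rad s⁻¹ ≈ 3.54 × 10⁻³ rad s⁻¹.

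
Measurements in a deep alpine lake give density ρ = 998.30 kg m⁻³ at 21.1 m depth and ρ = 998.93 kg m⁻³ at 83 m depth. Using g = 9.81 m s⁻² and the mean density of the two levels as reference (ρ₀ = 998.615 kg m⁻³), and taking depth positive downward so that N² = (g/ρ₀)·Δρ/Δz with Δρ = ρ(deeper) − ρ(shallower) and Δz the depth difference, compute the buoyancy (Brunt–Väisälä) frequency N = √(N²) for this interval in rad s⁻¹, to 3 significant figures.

Δρ = 998.93 − 998.30 = 0.63 kg m⁻³ over Δz = 83 − 21.1 = 61.9 m.
N² = (9.81/998.615) × (0.63/61.9) = 9.9982 × 10⁻⁵ s⁻².
N = √(9.9982 × 10⁻⁵) = 9.9991 × 10⁻³ rad s⁻¹ ≈ 0.0100 rad s⁻¹.

0.0100 rad s⁻¹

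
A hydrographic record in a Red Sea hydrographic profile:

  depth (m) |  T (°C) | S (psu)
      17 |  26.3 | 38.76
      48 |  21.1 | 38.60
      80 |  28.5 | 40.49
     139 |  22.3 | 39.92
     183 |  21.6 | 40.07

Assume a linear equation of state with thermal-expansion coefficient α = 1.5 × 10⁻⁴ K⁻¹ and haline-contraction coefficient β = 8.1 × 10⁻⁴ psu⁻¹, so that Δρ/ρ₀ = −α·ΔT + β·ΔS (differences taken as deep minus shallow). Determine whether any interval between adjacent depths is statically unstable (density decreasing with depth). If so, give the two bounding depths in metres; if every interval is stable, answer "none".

none

Evaluate Δρ/ρ₀ = −αΔT + βΔS across each adjacent pair:
  17–48 m: −αΔT+βΔS = −(1.5 × 10⁻⁴)(-5.2)+(8.1 × 10⁻⁴)(-0.16) = 6.5 × 10⁻⁴ → stable
  48–80 m: −αΔT+βΔS = −(1.5 × 10⁻⁴)(+7.4)+(8.1 × 10⁻⁴)(+1.89) = 4.2 × 10⁻⁴ → stable
  80–139 m: −αΔT+βΔS = −(1.5 × 10⁻⁴)(-6.2)+(8.1 × 10⁻⁴)(-0.57) = 4.7 × 10⁻⁴ → stable
  139–183 m: −αΔT+βΔS = −(1.5 × 10⁻⁴)(-0.7)+(8.1 × 10⁻⁴)(+0.15) = 2.3 × 10⁻⁴ → stable
Every interval has Δρ > 0: the column is stably stratified throughout.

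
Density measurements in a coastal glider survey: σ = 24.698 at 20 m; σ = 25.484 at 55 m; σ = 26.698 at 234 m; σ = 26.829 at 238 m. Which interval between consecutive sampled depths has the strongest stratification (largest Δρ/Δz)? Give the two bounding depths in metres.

Compute the density gradient over each adjacent pair:
  20–55 m: Δρ/Δz = 0.786/35 = 0.022 kg m⁻⁴
  55–234 m: Δρ/Δz = 1.214/179 = 6.8 × 10⁻³ kg m⁻⁴
  234–238 m: Δρ/Δz = 0.131/4 = 0.033 kg m⁻⁴
The largest gradient is in the 234–238 m interval — the pycnocline.

234–238 m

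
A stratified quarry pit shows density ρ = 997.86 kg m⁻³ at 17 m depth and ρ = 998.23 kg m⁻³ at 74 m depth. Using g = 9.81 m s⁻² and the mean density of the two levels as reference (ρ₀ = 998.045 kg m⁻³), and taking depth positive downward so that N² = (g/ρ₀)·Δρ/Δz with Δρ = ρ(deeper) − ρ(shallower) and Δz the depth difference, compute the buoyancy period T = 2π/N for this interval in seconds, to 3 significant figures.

Δρ = 998.23 − 997.86 = 0.37 kg m⁻³ over Δz = 74 − 17 = 57 m.
N² = (9.81/998.045) × (0.37/57) = 6.3804 × 10⁻⁵ s⁻².
N = √(6.3804 × 10⁻⁵) = 7.9877 × 10⁻³ rad s⁻¹, so T = 2π/N = 786.61 s ≈ 787 s.

787 s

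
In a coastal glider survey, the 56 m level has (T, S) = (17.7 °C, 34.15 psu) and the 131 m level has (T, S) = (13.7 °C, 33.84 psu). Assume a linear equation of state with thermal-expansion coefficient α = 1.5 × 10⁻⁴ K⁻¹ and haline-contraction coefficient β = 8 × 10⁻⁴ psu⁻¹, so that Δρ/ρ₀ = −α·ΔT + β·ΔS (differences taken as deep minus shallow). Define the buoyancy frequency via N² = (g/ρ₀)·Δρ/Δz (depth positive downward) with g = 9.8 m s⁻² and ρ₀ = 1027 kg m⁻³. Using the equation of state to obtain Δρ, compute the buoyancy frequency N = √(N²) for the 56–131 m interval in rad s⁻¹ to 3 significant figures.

6.78 × 10⁻³ rad s⁻¹

ΔT = -4.0 K, ΔS = -0.31 psu (deep − shallow).
Δρ/ρ₀ = −αΔT + βΔS = 6.00 × 10⁻⁴ − 2.48 × 10⁻⁴ = 3.52 × 10⁻⁴, so Δρ ≈ 0.3615 kg m⁻³.
N² = (g/ρ₀)·Δρ/Δz = g·(Δρ/ρ₀)/Δz = 9.8 × 3.52 × 10⁻⁴ / 75 = 4.5995 × 10⁻⁵ s⁻².
N = √(4.5995 × 10⁻⁵) = 6.7820 × 10⁻³ rad s⁻¹ ≈ 6.78 × 10⁻³ rad s⁻¹.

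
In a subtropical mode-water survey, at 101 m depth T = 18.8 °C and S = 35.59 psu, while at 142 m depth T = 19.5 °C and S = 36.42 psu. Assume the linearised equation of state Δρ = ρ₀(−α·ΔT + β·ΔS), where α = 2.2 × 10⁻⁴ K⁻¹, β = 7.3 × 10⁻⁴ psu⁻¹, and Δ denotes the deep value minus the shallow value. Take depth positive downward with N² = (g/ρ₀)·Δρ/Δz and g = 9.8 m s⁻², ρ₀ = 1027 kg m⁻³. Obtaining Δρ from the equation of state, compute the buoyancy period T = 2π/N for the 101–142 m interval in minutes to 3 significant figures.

ΔT = +0.7 K, ΔS = +0.83 psu (deep − shallow).
Δρ/ρ₀ = −αΔT + βΔS = -1.54 × 10⁻⁴ + 6.059 × 10⁻⁴ = 4.519 × 10⁻⁴, so Δρ ≈ 0.4641 kg m⁻³.
N² = (g/ρ₀)·Δρ/Δz = g·(Δρ/ρ₀)/Δz = 9.8 × 4.519 × 10⁻⁴ / 41 = 1.0802 × 10⁻⁴ s⁻².
N = √(1.0802 × 10⁻⁴) = 0.010393 rad s⁻¹ → T = 2π/N = 604.56 s = 10.076 min ≈ 10.1 min.

10.1 min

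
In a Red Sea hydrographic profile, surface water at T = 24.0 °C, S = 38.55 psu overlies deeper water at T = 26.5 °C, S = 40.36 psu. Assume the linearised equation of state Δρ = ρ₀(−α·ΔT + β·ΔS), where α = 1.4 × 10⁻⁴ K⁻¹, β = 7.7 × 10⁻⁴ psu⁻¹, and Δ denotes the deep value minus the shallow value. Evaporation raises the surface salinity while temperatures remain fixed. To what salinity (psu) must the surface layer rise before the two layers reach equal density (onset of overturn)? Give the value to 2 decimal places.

Neutral buoyancy requires −α(T_deep − T_surf) + β(S_deep − S_surf′) = 0.
S_surf′ = S_deep − (α/β)·ΔT = 40.36 − (1.4 × 10⁻⁴/7.7 × 10⁻⁴)·(+2.5) = 39.9055 psu.
Increase required: 39.9055 − 38.55 = 1.3555 psu.

39.91 psu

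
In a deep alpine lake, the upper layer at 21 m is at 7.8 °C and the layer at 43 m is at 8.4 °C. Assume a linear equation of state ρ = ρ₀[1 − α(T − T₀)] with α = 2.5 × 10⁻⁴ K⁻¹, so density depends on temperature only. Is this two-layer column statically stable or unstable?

ΔT = 8.4 − 7.8 = +0.6 K, so Δρ/ρ₀ = −αΔT = -1.50 × 10⁻⁴.
Δρ/ρ₀ < 0, so Δρ < 0: deeper water is lighter → statically unstable; the column would overturn.

unstable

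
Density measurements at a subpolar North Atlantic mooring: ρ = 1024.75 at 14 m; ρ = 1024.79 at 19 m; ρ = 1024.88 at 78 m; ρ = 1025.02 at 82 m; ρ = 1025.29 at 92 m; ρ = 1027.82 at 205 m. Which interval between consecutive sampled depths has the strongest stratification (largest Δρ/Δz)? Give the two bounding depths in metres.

78–82 m

Compute the density gradient over each adjacent pair:
  14–19 m: Δρ/Δz = 0.04/5 = 8.0 × 10⁻³ kg m⁻⁴
  19–78 m: Δρ/Δz = 0.09/59 = 1.5 × 10⁻³ kg m⁻⁴
  78–82 m: Δρ/Δz = 0.14/4 = 0.035 kg m⁻⁴
  82–92 m: Δρ/Δz = 0.27/10 = 0.027 kg m⁻⁴
  92–205 m: Δρ/Δz = 2.53/113 = 0.022 kg m⁻⁴
The largest gradient is in the 78–82 m interval — the pycnocline.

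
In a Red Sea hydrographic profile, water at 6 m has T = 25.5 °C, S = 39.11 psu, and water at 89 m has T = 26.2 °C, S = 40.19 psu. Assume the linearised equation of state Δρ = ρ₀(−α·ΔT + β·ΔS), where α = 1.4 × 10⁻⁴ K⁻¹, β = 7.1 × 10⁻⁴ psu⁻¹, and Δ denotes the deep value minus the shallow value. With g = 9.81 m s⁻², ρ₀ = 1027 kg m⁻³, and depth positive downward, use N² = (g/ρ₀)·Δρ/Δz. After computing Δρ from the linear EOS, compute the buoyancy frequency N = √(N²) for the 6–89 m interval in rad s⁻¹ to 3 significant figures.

ΔT = +0.7 K, ΔS = +1.08 psu (deep − shallow).
Δρ/ρ₀ = −αΔT + βΔS = -9.80 × 10⁻⁵ + 7.668 × 10⁻⁴ = 6.688 × 10⁻⁴, so Δρ ≈ 0.6869 kg m⁻³.
N² = (g/ρ₀)·Δρ/Δz = g·(Δρ/ρ₀)/Δz = 9.81 × 6.688 × 10⁻⁴ / 83 = 7.9047 × 10⁻⁵ s⁻².
N = √(7.9047 × 10⁻⁵) = 8.8908 × 10⁻³ rad s⁻¹ ≈ 8.89 × 10⁻³ rad s⁻¹.

8.89 × 10⁻³ rad s⁻¹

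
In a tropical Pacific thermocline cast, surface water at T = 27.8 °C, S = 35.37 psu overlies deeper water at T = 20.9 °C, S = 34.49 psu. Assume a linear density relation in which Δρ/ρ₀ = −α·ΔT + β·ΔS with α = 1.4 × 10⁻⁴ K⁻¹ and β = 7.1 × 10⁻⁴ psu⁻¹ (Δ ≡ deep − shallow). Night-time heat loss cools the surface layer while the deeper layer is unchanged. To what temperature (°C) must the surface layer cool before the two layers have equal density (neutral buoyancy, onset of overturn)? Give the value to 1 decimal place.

Neutral buoyancy requires Δρ = 0, i.e. −α(T_deep − T_surf′) + β(S_deep − S_surf) = 0.
T_surf′ = T_deep − (β/α)·ΔS = 20.9 − (7.1 × 10⁻⁴/1.4 × 10⁻⁴)·(-0.88) = 25.363 °C.
Cooling required: 27.8 − (25.363) = 2.437 °C.

25.4 °C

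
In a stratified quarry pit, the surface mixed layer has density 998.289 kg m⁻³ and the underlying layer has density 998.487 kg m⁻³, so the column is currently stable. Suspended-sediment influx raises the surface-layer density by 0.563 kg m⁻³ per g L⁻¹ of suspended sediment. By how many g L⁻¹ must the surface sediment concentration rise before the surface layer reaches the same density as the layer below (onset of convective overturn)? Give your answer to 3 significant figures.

0.352 g L⁻¹

Density deficit of the surface layer: 998.487 − 998.289 = 0.198 kg m⁻³.
Required change = 0.198 / 0.563 = 0.352 g L⁻¹.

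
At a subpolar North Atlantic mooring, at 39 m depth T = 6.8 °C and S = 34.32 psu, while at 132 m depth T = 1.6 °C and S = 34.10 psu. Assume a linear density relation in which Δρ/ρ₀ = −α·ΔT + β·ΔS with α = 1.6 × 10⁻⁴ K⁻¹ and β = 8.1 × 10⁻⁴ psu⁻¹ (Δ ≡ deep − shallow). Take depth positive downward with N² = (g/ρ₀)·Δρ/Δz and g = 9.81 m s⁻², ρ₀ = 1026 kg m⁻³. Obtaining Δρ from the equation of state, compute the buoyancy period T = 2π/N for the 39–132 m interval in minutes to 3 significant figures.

ΔT = -5.2 K, ΔS = -0.22 psu (deep − shallow).
Δρ/ρ₀ = −αΔT + βΔS = 8.32 × 10⁻⁴ − 1.782 × 10⁻⁴ = 6.538 × 10⁻⁴, so Δρ ≈ 0.6708 kg m⁻³.
N² = (g/ρ₀)·Δρ/Δz = g·(Δρ/ρ₀)/Δz = 9.81 × 6.538 × 10⁻⁴ / 93 = 6.8965 × 10⁻⁵ s⁻².
N = √(6.8965 × 10⁻⁵) = 8.3045 × 10⁻³ rad s⁻¹ → T = 2π/N = 756.60 s = 12.610 min ≈ 12.6 min.

12.6 min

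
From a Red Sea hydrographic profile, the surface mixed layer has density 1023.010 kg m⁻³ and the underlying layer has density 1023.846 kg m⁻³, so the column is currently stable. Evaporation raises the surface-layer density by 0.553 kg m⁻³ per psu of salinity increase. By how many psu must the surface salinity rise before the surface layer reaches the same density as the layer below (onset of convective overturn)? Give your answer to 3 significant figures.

1.51 psu

Density deficit of the surface layer: 1023.846 − 1023.010 = 0.836 kg m⁻³.
Required change = 0.836 / 0.553 = 1.51 psu.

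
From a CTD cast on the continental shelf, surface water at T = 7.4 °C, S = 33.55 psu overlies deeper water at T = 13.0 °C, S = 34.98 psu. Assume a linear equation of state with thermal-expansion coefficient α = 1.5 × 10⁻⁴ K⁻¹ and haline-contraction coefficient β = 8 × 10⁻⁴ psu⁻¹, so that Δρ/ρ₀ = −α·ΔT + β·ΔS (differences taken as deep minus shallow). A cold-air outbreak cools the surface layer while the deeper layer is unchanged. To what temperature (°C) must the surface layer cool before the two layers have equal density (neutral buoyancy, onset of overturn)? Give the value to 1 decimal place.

Neutral buoyancy requires Δρ = 0, i.e. −α(T_deep − T_surf′) + β(S_deep − S_surf) = 0.
T_surf′ = T_deep − (β/α)·ΔS = 13.0 − (8 × 10⁻⁴/1.5 × 10⁻⁴)·(+1.43) = 5.373 °C.
Cooling required: 7.4 − (5.373) = 2.027 °C.

5.4 °C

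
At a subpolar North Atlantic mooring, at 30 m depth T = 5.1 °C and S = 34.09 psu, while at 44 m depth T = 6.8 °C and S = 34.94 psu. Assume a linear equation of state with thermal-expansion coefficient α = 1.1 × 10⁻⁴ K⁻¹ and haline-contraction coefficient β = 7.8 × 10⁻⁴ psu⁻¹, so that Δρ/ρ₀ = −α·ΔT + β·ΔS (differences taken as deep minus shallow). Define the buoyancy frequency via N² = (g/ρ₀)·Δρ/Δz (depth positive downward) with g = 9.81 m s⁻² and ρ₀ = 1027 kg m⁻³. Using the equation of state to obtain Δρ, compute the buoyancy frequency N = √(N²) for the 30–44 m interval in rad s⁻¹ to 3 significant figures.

ΔT = +1.7 K, ΔS = +0.85 psu (deep − shallow).
Δρ/ρ₀ = −αΔT + βΔS = -1.87 × 10⁻⁴ + 6.63 × 10⁻⁴ = 4.76 × 10⁻⁴, so Δρ ≈ 0.4889 kg m⁻³.
N² = (g/ρ₀)·Δρ/Δz = g·(Δρ/ρ₀)/Δz = 9.81 × 4.76 × 10⁻⁴ / 14 = 3.3354 × 10⁻⁴ s⁻².
N = √(3.3354 × 10⁻⁴) = 0.018263 rad s⁻¹ ≈ 0.0183 rad s⁻¹.

0.0183 rad s⁻¹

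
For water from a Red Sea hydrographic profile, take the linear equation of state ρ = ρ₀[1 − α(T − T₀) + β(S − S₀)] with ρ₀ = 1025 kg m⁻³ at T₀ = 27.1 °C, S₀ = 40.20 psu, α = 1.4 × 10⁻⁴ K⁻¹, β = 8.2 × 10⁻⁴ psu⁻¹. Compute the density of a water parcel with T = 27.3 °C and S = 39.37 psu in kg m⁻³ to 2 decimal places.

1024.27 kg m⁻³

T − T₀ = +0.2 K, S − S₀ = -0.83 psu.
Bracket = 1 − α·(+0.2) + β·(-0.83) = 1 + (-7.086 × 10⁻⁴) = 0.9992914.
ρ = 1025 × 0.9992914 = 1024.27 kg m⁻³.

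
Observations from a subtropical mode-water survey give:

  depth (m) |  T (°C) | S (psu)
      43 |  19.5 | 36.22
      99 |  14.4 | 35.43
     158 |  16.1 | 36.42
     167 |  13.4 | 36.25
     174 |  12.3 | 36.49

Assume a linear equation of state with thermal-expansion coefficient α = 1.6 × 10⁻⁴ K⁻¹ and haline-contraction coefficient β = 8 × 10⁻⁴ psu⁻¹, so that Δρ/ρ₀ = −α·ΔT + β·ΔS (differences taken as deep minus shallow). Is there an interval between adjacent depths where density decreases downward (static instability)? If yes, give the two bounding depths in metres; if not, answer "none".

Evaluate Δρ/ρ₀ = −αΔT + βΔS across each adjacent pair:
  43–99 m: −αΔT+βΔS = −(1.6 × 10⁻⁴)(-5.1)+(8 × 10⁻⁴)(-0.79) = 1.8 × 10⁻⁴ → stable
  99–158 m: −αΔT+βΔS = −(1.6 × 10⁻⁴)(+1.7)+(8 × 10⁻⁴)(+0.99) = 5.2 × 10⁻⁴ → stable
  158–167 m: −αΔT+βΔS = −(1.6 × 10⁻⁴)(-2.7)+(8 × 10⁻⁴)(-0.17) = 3.0 × 10⁻⁴ → stable
  167–174 m: −αΔT+βΔS = −(1.6 × 10⁻⁴)(-1.1)+(8 × 10⁻⁴)(+0.24) = 3.7 × 10⁻⁴ → stable
Every interval has Δρ > 0: the column is stably stratified throughout.

none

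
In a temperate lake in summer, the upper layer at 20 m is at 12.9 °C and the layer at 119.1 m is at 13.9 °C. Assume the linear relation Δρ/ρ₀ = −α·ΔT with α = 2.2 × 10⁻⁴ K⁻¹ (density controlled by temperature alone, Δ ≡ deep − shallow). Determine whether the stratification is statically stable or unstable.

unstable

ΔT = 13.9 − 12.9 = +1.0 K, so Δρ/ρ₀ = −αΔT = -2.20 × 10⁻⁴.
Δρ/ρ₀ < 0, so Δρ < 0: deeper water is lighter → statically unstable; the column would overturn.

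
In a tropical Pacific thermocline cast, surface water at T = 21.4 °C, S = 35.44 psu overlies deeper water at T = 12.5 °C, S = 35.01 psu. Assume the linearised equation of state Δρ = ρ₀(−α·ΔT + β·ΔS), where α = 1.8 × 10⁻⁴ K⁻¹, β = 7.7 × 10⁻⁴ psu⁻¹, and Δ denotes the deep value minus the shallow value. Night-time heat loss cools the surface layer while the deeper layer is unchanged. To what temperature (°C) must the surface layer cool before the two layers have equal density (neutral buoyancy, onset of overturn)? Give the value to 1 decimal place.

14.3 °C

Neutral buoyancy requires Δρ = 0, i.e. −α(T_deep − T_surf′) + β(S_deep − S_surf) = 0.
T_surf′ = T_deep − (β/α)·ΔS = 12.5 − (7.7 × 10⁻⁴/1.8 × 10⁻⁴)·(-0.43) = 14.339 °C.
Cooling required: 21.4 − (14.339) = 7.061 °C.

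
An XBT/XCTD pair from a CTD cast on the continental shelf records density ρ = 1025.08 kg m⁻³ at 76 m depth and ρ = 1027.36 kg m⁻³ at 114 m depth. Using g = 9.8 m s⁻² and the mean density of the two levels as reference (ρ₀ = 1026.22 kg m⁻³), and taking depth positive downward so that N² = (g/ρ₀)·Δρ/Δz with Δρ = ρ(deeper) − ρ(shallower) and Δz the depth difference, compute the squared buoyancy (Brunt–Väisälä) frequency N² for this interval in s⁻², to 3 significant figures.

5.73 × 10⁻⁴ s⁻²

Δρ = 1027.36 − 1025.08 = 2.28 kg m⁻³ over Δz = 114 − 76 = 38 m.
N² = (9.8/1026.22) × (2.28/38) = 5.7298 × 10⁻⁴ s⁻² ≈ 5.73 × 10⁻⁴ s⁻².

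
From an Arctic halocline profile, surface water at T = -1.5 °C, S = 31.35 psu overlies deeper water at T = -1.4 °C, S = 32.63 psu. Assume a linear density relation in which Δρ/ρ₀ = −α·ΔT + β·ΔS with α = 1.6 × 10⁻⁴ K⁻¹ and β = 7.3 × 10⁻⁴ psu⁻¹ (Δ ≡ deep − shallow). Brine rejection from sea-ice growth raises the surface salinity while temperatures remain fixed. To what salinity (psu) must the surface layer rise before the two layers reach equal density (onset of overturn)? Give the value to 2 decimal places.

32.61 psu

Neutral buoyancy requires −α(T_deep − T_surf) + β(S_deep − S_surf′) = 0.
S_surf′ = S_deep − (α/β)·ΔT = 32.63 − (1.6 × 10⁻⁴/7.3 × 10⁻⁴)·(+0.1) = 32.6081 psu.
Increase required: 32.6081 − 31.35 = 1.2581 psu.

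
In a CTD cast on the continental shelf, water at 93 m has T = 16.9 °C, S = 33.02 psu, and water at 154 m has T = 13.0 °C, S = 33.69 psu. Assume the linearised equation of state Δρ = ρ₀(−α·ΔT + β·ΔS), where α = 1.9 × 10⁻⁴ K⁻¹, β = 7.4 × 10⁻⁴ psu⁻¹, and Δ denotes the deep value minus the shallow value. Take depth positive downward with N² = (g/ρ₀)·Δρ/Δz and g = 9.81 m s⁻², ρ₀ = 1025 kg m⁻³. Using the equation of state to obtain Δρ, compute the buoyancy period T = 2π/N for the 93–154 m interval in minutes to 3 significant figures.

ΔT = -3.9 K, ΔS = +0.67 psu (deep − shallow).
Δρ/ρ₀ = −αΔT + βΔS = 7.41 × 10⁻⁴ + 4.958 × 10⁻⁴ = 1.2368 × 10⁻³, so Δρ ≈ 1.268 kg m⁻³.
N² = (g/ρ₀)·Δρ/Δz = g·(Δρ/ρ₀)/Δz = 9.81 × 1.2368 × 10⁻³ / 61 = 1.9890 × 10⁻⁴ s⁻².
N = √(1.9890 × 10⁻⁴) = 0.014103 rad s⁻¹ → T = 2π/N = 445.52 s = 7.4253 min ≈ 7.43 min.

7.43 min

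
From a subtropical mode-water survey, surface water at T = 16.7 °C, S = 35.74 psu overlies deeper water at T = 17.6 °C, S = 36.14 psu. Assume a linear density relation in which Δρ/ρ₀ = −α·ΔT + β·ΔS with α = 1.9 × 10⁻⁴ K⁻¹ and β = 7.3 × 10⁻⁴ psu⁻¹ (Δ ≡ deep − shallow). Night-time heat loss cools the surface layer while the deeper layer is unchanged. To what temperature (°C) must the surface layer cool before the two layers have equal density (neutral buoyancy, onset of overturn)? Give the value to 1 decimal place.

Neutral buoyancy requires Δρ = 0, i.e. −α(T_deep − T_surf′) + β(S_deep − S_surf) = 0.
T_surf′ = T_deep − (β/α)·ΔS = 17.6 − (7.3 × 10⁻⁴/1.9 × 10⁻⁴)·(+0.40) = 16.063 °C.
Cooling required: 16.7 − (16.063) = 0.637 °C.

16.1 °C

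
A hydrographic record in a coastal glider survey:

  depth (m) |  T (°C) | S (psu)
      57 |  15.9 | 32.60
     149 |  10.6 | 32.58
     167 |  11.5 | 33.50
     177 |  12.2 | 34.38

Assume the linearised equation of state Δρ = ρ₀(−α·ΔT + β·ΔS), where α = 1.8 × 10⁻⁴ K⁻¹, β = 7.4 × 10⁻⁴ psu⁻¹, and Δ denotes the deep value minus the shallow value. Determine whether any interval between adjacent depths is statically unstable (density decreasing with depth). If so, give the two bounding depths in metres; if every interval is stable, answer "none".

Evaluate Δρ/ρ₀ = −αΔT + βΔS across each adjacent pair:
  57–149 m: −αΔT+βΔS = −(1.8 × 10⁻⁴)(-5.3)+(7.4 × 10⁻⁴)(-0.02) = 9.4 × 10⁻⁴ → stable
  149–167 m: −αΔT+βΔS = −(1.8 × 10⁻⁴)(+0.9)+(7.4 × 10⁻⁴)(+0.92) = 5.2 × 10⁻⁴ → stable
  167–177 m: −αΔT+βΔS = −(1.8 × 10⁻⁴)(+0.7)+(7.4 × 10⁻⁴)(+0.88) = 5.3 × 10⁻⁴ → stable
Every interval has Δρ > 0: the column is stably stratified throughout.

none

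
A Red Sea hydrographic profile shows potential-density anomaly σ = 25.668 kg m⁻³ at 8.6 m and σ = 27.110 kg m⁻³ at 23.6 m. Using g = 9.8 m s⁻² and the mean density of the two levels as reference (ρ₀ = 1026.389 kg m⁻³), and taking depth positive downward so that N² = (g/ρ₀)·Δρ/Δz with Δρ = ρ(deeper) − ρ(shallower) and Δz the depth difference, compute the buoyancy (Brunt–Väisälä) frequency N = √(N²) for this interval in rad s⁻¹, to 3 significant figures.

Δρ = 1027.110 − 1025.668 = 1.442 kg m⁻³ over Δz = 23.6 − 8.6 = 15 m.
N² = (9.8/1026.389) × (1.442/15) = 9.1788 × 10⁻⁴ s⁻².
N = √(9.1788 × 10⁻⁴) = 0.030297 rad s⁻¹ ≈ 0.0303 rad s⁻¹.
A positive N² confirms static stability across the interval.

0.0303 rad s⁻¹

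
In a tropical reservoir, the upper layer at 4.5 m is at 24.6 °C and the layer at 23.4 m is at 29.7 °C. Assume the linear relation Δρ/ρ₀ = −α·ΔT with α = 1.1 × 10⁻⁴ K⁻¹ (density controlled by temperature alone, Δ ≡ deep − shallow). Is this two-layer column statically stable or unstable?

unstable

ΔT = 29.7 − 24.6 = +5.1 K, so Δρ/ρ₀ = −αΔT = -5.61 × 10⁻⁴.
Δρ/ρ₀ < 0, so Δρ < 0: deeper water is lighter → statically unstable; the column would overturn.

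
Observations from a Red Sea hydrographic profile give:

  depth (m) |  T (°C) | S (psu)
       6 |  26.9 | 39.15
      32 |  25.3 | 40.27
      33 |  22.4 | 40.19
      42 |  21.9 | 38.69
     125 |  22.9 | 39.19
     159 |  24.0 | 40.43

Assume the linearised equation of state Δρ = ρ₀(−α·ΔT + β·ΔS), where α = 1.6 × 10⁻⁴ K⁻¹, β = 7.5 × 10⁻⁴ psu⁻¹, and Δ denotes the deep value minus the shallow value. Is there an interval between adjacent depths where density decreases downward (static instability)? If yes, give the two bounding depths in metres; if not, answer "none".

Evaluate Δρ/ρ₀ = −αΔT + βΔS across each adjacent pair:
  6–32 m: −αΔT+βΔS = −(1.6 × 10⁻⁴)(-1.6)+(7.5 × 10⁻⁴)(+1.12) = 1.1 × 10⁻³ → stable
  32–33 m: −αΔT+βΔS = −(1.6 × 10⁻⁴)(-2.9)+(7.5 × 10⁻⁴)(-0.08) = 4.0 × 10⁻⁴ → stable
  33–42 m: −αΔT+βΔS = −(1.6 × 10⁻⁴)(-0.5)+(7.5 × 10⁻⁴)(-1.50) = -1.0 × 10⁻³ → UNSTABLE
  42–125 m: −αΔT+βΔS = −(1.6 × 10⁻⁴)(+1.0)+(7.5 × 10⁻⁴)(+0.50) = 2.1 × 10⁻⁴ → stable
  125–159 m: −αΔT+βΔS = −(1.6 × 10⁻⁴)(+1.1)+(7.5 × 10⁻⁴)(+1.24) = 7.5 × 10⁻⁴ → stable
The 33–42 m interval has Δρ < 0: lighter water underlies denser water.

33–42 m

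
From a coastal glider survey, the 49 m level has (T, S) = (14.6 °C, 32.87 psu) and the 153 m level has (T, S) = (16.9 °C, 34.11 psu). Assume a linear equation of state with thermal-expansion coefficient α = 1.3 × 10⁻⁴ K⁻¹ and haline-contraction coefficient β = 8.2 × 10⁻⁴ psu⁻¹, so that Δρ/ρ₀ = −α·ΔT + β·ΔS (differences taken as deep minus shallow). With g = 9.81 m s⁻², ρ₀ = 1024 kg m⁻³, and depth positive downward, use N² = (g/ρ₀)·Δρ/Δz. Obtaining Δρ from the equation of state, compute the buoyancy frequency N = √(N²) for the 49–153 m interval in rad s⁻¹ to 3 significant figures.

ΔT = +2.3 K, ΔS = +1.24 psu (deep − shallow).
Δρ/ρ₀ = −αΔT + βΔS = -2.99 × 10⁻⁴ + 1.0168 × 10⁻³ = 7.178 × 10⁻⁴, so Δρ ≈ 0.7350 kg m⁻³.
N² = (g/ρ₀)·Δρ/Δz = g·(Δρ/ρ₀)/Δz = 9.81 × 7.178 × 10⁻⁴ / 104 = 6.7708 × 10⁻⁵ s⁻².
N = √(6.7708 × 10⁻⁵) = 8.2285 × 10⁻³ rad s⁻¹ ≈ 8.23 × 10⁻³ rad s⁻¹.

8.23 × 10⁻³ rad s⁻¹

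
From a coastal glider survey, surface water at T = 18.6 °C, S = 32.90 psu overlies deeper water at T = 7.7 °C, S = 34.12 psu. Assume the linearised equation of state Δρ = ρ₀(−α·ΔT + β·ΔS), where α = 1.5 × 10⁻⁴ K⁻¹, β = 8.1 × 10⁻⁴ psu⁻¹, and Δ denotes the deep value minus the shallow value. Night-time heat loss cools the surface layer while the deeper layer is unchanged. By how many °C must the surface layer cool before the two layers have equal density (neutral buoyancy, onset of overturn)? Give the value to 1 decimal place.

17.5 °C

Neutral buoyancy requires Δρ = 0, i.e. −α(T_deep − T_surf′) + β(S_deep − S_surf) = 0.
T_surf′ = T_deep − (β/α)·ΔS = 7.7 − (8.1 × 10⁻⁴/1.5 × 10⁻⁴)·(+1.22) = 1.112 °C.
Cooling required: 18.6 − (1.112) = 17.488 °C.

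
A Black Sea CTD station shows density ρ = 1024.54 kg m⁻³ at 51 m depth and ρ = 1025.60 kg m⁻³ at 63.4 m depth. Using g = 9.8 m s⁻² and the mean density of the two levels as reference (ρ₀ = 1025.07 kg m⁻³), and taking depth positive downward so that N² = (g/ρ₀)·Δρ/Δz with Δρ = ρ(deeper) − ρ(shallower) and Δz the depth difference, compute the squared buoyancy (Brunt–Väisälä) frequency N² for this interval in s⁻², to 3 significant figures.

8.17 × 10⁻⁴ s⁻²

Δρ = 1025.60 − 1024.54 = 1.06 kg m⁻³ over Δz = 63.4 − 51 = 12.4 m.
N² = (9.8/1025.07) × (1.06/12.4) = 8.1725 × 10⁻⁴ s⁻² ≈ 8.17 × 10⁻⁴ s⁻².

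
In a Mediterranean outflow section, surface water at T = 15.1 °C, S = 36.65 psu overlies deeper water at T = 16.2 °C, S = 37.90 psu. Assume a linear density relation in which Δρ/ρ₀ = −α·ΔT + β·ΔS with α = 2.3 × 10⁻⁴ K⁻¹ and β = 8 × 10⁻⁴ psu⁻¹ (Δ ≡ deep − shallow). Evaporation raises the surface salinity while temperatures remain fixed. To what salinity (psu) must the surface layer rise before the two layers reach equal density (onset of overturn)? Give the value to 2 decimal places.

37.58 psu

Neutral buoyancy requires −α(T_deep − T_surf) + β(S_deep − S_surf′) = 0.
S_surf′ = S_deep − (α/β)·ΔT = 37.90 − (2.3 × 10⁻⁴/8 × 10⁻⁴)·(+1.1) = 37.5838 psu.
Increase required: 37.5838 − 36.65 = 0.9338 psu.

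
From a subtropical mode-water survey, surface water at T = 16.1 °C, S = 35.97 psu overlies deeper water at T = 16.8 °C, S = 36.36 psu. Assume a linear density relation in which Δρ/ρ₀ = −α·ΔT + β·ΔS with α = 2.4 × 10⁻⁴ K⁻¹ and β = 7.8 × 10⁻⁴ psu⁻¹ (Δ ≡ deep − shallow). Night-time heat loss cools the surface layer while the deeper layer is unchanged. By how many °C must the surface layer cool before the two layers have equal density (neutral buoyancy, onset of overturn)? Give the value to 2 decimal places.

0.57 °C

Neutral buoyancy requires Δρ = 0, i.e. −α(T_deep − T_surf′) + β(S_deep − S_surf) = 0.
T_surf′ = T_deep − (β/α)·ΔS = 16.8 − (7.8 × 10⁻⁴/2.4 × 10⁻⁴)·(+0.39) = 15.5325 °C.
Cooling required: 16.1 − (15.5325) = 0.5675 °C.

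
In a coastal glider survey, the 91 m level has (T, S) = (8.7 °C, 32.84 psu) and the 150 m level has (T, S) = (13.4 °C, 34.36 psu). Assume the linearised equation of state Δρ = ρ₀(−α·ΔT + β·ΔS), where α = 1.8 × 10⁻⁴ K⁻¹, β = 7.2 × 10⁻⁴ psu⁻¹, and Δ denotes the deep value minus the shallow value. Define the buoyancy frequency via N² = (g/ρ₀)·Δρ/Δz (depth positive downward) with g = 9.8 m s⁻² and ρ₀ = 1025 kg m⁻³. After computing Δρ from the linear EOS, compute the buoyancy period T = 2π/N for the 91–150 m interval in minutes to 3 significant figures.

16.3 min

ΔT = +4.7 K, ΔS = +1.52 psu (deep − shallow).
Δρ/ρ₀ = −αΔT + βΔS = -8.46 × 10⁻⁴ + 1.0944 × 10⁻³ = 2.484 × 10⁻⁴, so Δρ ≈ 0.2546 kg m⁻³.
N² = (g/ρ₀)·Δρ/Δz = g·(Δρ/ρ₀)/Δz = 9.8 × 2.484 × 10⁻⁴ / 59 = 4.1260 × 10⁻⁵ s⁻².
N = √(4.1260 × 10⁻⁵) = 6.4234 × 10⁻³ rad s⁻¹ → T = 2π/N = 978.17 s = 16.303 min ≈ 16.3 min.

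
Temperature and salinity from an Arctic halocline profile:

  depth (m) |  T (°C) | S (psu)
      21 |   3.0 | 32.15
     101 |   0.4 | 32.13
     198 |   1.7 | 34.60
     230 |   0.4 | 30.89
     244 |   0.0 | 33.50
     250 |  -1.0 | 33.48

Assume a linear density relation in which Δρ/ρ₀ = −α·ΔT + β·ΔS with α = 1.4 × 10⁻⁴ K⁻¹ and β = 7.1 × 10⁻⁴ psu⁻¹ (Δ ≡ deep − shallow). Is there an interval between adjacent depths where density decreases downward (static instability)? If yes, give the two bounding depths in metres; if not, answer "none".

Evaluate Δρ/ρ₀ = −αΔT + βΔS across each adjacent pair:
  21–101 m: −αΔT+βΔS = −(1.4 × 10⁻⁴)(-2.6)+(7.1 × 10⁻⁴)(-0.02) = 3.5 × 10⁻⁴ → stable
  101–198 m: −αΔT+βΔS = −(1.4 × 10⁻⁴)(+1.3)+(7.1 × 10⁻⁴)(+2.47) = 1.6 × 10⁻³ → stable
  198–230 m: −αΔT+βΔS = −(1.4 × 10⁻⁴)(-1.3)+(7.1 × 10⁻⁴)(-3.71) = -2.5 × 10⁻³ → UNSTABLE
  230–244 m: −αΔT+βΔS = −(1.4 × 10⁻⁴)(-0.4)+(7.1 × 10⁻⁴)(+2.61) = 1.9 × 10⁻³ → stable
  244–250 m: −αΔT+βΔS = −(1.4 × 10⁻⁴)(-1.0)+(7.1 × 10⁻⁴)(-0.02) = 1.3 × 10⁻⁴ → stable
The 198–230 m interval has Δρ < 0: lighter water underlies denser water.

198–230 m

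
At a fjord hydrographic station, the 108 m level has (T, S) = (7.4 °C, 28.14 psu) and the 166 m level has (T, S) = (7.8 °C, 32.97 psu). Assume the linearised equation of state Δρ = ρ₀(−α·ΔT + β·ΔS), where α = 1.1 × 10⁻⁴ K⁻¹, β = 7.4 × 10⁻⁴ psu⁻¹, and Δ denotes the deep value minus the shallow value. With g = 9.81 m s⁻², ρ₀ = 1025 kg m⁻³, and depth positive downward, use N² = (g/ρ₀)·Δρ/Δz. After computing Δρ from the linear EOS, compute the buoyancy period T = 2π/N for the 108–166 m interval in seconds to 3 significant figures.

257 s

ΔT = +0.4 K, ΔS = +4.83 psu (deep − shallow).
Δρ/ρ₀ = −αΔT + βΔS = -4.40 × 10⁻⁵ + 3.5742 × 10⁻³ = 3.5302 × 10⁻³, so Δρ ≈ 3.618 kg m⁻³.
N² = (g/ρ₀)·Δρ/Δz = g·(Δρ/ρ₀)/Δz = 9.81 × 3.5302 × 10⁻³ / 58 = 5.9709 × 10⁻⁴ s⁻².
N = √(5.9709 × 10⁻⁴) = 0.024435 rad s⁻¹ → T = 2π/N = 257.14 s ≈ 257 s.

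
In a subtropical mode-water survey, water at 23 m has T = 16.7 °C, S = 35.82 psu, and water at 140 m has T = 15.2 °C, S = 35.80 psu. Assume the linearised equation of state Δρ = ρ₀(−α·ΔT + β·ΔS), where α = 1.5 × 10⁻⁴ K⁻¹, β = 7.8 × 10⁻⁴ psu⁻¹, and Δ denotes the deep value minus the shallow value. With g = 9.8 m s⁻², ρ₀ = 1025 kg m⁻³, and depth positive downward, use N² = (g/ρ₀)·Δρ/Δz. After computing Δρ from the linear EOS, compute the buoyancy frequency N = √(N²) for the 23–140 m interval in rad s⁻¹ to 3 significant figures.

4.19 × 10⁻³ rad s⁻¹

ΔT = -1.5 K, ΔS = -0.02 psu (deep − shallow).
Δρ/ρ₀ = −αΔT + βΔS = 2.25 × 10⁻⁴ − 1.56 × 10⁻⁵ = 2.094 × 10⁻⁴, so Δρ ≈ 0.2146 kg m⁻³.
N² = (g/ρ₀)·Δρ/Δz = g·(Δρ/ρ₀)/Δz = 9.8 × 2.094 × 10⁻⁴ / 117 = 1.7539 × 10⁻⁵ s⁻².
N = √(1.7539 × 10⁻⁵) = 4.1880 × 10⁻³ rad s⁻¹ ≈ 4.19 × 10⁻³ rad s⁻¹.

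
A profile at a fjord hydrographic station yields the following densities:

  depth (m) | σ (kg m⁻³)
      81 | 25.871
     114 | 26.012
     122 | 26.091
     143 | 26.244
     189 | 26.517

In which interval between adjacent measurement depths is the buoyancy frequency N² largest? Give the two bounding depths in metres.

114–122 m

Compute the density gradient over each adjacent pair:
  81–114 m: Δρ/Δz = 0.141/33 = 4.3 × 10⁻³ kg m⁻⁴
  114–122 m: Δρ/Δz = 0.079/8 = 9.9 × 10⁻³ kg m⁻⁴
  122–143 m: Δρ/Δz = 0.153/21 = 7.3 × 10⁻³ kg m⁻⁴
  143–189 m: Δρ/Δz = 0.273/46 = 5.9 × 10⁻³ kg m⁻⁴
The largest gradient is in the 114–122 m interval — the pycnocline.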